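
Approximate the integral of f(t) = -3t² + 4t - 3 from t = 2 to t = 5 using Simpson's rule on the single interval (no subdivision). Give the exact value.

-84

S = (b−a)/6 · [f(2) + 4f(3.5) + f(5)] = 0.5·[(-7) + 4·(-25.75) + (-58)] = -84.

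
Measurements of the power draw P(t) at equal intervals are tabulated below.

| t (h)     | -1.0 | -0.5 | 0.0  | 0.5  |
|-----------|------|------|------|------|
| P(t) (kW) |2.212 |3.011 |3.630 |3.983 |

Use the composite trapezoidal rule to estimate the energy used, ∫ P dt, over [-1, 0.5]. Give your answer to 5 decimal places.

h = 0.5, n = 3.
(h/2)·[y₀ + 2y₁ + 2y₂ + y₃] = 0.25·(19.477) = 4.86925.

4.86925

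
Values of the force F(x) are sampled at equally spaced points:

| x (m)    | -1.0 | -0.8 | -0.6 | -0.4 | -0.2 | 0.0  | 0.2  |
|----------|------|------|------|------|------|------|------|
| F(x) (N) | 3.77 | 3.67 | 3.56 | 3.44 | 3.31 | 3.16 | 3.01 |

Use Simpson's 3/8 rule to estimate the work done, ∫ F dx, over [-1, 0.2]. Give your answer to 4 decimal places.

4.1070

h = 0.2, n = 6.
(3h/8)·[y₀ + 3y₁ + 3y₂ + 2y₃ + 3y₄ + 3y₅ + y₆] = 0.075·(54.76) = 4.1070.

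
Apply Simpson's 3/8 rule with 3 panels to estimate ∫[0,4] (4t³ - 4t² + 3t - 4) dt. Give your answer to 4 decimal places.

178.6667

h = (4 − 0)/3 = 1.333333.
Nodes t₀,…,t₃ = 0, 1.333333, 2.666667, 4.
f(t) = 4t³ - 4t² + 3t - 4: f₀=-4, f₁=2.370370, f₂=51.407407, f₃=200.
(3h/8)·[f₀ + 3f₁ + 3f₂ + f₃] = 0.5·(357.333333) = 178.6667.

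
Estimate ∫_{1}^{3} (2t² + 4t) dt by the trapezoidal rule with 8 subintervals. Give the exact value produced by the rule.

33.375

h = (3 − 1)/8 = 0.25.
Nodes t₀,…,t₈ = 1, 1.25, 1.5, 1.75, 2, 2.25, 2.5, 2.75, 3.
f(t) = 2t² + 4t: f₀=6, f₁=8.125, f₂=10.5, f₃=13.125, f₄=16, f₅=19.125, f₆=22.5, f₇=26.125, f₈=30.
(h/2)·[f₀ + 2f₁ + 2f₂ + 2f₃ + 2f₄ + 2f₅ + 2f₆ + 2f₇ + f₈] = 0.125·(267) = 33.375.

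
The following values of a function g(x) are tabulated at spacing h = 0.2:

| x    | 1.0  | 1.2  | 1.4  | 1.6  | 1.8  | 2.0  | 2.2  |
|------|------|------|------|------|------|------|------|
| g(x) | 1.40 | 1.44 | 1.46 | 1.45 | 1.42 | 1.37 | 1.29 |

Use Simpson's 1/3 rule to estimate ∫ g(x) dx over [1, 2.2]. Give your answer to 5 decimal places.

1.69933

h = 0.2, n = 6.
(h/3)·[y₀ + 4y₁ + 2y₂ + 4y₃ + 2y₄ + 4y₅ + y₆] = 0.066667·(25.49) = 1.69933.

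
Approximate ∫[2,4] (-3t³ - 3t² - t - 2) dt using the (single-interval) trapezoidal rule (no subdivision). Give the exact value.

-286

T = (b−a)/2 · [f(2) + f(4)] = 1·[(-40) + (-246)] = -286.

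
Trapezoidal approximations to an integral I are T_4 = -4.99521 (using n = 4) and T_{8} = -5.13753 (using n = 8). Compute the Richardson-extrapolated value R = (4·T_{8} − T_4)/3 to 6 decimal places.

R = (4·T_{8} − T_4) / 3 = (4·(-5.13753) − (-4.99521))/3 = (-15.55491)/3 = -5.184970.

-5.184970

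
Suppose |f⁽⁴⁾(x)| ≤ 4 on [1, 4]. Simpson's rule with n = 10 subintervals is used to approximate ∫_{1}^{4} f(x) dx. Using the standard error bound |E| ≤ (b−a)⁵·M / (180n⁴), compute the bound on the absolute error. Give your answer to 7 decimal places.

|E| ≤ (3)⁵·4 / (180·10⁴) = 972/1800000 = 0.0005400.

0.0005400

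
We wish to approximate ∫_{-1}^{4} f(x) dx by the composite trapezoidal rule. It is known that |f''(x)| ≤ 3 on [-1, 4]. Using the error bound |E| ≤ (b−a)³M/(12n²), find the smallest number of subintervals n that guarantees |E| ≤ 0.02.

40

Need 375/(12n²) ≤ 0.02.
n² ≥ 375/(12·0.02) = 1562.5 ⇒ n ≥ 39.5285, so the smallest n is 40.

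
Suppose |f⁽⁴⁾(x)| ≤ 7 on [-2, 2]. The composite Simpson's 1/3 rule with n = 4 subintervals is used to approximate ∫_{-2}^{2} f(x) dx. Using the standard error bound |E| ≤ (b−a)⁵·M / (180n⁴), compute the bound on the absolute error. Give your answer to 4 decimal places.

|E| ≤ (4)⁵·7 / (180·4⁴) = 7168/46080 = 0.1556.

0.1556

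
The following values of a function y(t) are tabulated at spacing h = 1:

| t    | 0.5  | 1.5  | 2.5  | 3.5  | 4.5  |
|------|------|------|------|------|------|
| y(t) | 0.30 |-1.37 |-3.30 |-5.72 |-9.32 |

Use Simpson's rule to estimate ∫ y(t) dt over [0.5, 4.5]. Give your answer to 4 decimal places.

-14.6600

h = 1, n = 4.
(h/3)·[y₀ + 4y₁ + 2y₂ + 4y₃ + y₄] = 0.333333·(-43.98) = -14.6600.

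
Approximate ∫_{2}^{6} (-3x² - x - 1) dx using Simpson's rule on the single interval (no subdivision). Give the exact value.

-228

S = (b−a)/6 · [f(2) + 4f(4) + f(6)] = 0.666667·[(-15) + 4·(-53) + (-115)] = -228.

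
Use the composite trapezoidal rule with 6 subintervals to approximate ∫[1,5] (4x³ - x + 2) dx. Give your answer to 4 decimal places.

h = (5 − 1)/6 = 0.666667.
Nodes x₀,…,x₆ = 1, 1.666667, 2.333333, 3, 3.666667, 4.333333, 5.
f(x) = 4x³ - x + 2: f₀=5, f₁=18.851852, f₂=50.481481, f₃=107, f₄=195.518519, f₅=323.148148, f₆=497.
(h/2)·[f₀ + 2f₁ + 2f₂ + 2f₃ + 2f₄ + 2f₅ + f₆] = 0.333333·(1892) = 630.6667.

630.6667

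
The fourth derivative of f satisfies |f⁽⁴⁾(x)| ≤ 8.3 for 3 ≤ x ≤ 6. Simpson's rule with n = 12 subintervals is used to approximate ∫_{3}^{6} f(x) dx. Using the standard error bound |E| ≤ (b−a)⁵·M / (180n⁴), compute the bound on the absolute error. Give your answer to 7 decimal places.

|E| ≤ (3)⁵·8.3 / (180·12⁴) = 2016.9/3732480 = 0.0005404.

0.0005404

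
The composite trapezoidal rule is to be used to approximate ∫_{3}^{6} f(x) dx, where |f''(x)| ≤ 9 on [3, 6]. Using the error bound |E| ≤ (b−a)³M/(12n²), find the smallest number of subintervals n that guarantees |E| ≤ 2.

Need 243/(12n²) ≤ 2.
n² ≥ 243/(12·2) = 10.125 ⇒ n ≥ 3.1820, so the smallest n is 4.

4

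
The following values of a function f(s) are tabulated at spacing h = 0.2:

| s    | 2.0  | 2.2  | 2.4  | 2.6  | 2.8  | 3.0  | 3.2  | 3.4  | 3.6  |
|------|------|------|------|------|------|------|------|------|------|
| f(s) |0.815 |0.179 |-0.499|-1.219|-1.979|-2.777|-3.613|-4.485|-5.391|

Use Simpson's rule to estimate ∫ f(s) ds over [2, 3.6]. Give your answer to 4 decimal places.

-3.3311

h = 0.2, n = 8.
(h/3)·[y₀ + 4y₁ + 2y₂ + 4y₃ + 2y₄ + 4y₅ + 2y₆ + 4y₇ + y₈] = 0.066667·(-49.966) = -3.3311.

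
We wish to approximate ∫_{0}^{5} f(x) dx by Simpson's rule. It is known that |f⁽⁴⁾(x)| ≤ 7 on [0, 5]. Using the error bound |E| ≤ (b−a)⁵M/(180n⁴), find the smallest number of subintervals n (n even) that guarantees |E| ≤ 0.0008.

20

Need 21875/(180n⁴) ≤ 0.0008.
n⁴ ≥ 21875/(180·0.0008) = 151910 ⇒ n ≥ 19.7422, so the smallest even n is 20. (n must be even for Simpson's rule.)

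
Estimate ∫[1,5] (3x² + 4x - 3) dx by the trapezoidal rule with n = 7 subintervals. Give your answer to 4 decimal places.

160.6531

h = (5 − 1)/7 = 0.571429.
Nodes x₀,…,x₇ = 1, 1.571429, 2.142857, 2.714286, 3.285714, 3.857143, 4.428571, 5.
f(x) = 3x² + 4x - 3: f₀=4, f₁=10.693878, f₂=19.346939, f₃=29.959184, f₄=42.530612, f₅=57.061224, f₆=73.551020, f₇=92.
(h/2)·[f₀ + 2f₁ + 2f₂ + 2f₃ + 2f₄ + 2f₅ + 2f₆ + f₇] = 0.285714·(562.285714) = 160.6531.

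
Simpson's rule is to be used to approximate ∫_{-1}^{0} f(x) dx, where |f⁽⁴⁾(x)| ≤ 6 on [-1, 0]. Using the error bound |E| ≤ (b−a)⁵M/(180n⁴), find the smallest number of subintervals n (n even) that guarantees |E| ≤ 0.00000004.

Need 6/(180n⁴) ≤ 0.00000004.
n⁴ ≥ 6/(180·0.00000004) = 833333 ⇒ n ≥ 30.2138, so the smallest even n is 32. (n must be even for Simpson's rule.)

32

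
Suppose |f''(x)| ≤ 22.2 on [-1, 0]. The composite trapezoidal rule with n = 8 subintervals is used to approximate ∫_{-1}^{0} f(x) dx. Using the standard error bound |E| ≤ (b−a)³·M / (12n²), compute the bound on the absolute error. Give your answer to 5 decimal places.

0.02891

|E| ≤ (1)³·22.2 / (12·8²) = 22.2/768 = 0.02891.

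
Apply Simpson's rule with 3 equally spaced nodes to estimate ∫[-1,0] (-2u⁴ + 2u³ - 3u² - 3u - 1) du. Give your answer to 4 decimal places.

h = (0 − (-1))/2 = 0.5.
Nodes u₀,…,u₂ = -1, -0.5, 0.
f(u) = -2u⁴ + 2u³ - 3u² - 3u - 1: f₀=-5, f₁=-0.625, f₂=-1.
(h/3)·[f₀ + 4f₁ + f₂] = 0.166667·(-8.5) = -1.4167.

-1.4167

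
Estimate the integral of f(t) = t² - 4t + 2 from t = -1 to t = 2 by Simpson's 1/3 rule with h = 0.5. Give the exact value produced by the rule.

h = (2 − (-1))/6 = 0.5.
Nodes t₀,…,t₆ = -1, -0.5, 0, 0.5, 1, 1.5, 2.
f(t) = t² - 4t + 2: f₀=7, f₁=4.25, f₂=2, f₃=0.25, f₄=-1, f₅=-1.75, f₆=-2.
(h/3)·[f₀ + 4f₁ + 2f₂ + 4f₃ + 2f₄ + 4f₅ + f₆] = 0.166667·(18) = 3.

3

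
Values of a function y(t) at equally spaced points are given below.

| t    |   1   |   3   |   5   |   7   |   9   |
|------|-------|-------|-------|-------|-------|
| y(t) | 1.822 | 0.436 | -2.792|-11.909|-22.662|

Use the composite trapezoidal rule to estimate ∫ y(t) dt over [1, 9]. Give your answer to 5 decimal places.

h = 2, n = 4.
(h/2)·[y₀ + 2y₁ + 2y₂ + 2y₃ + y₄] = 1·(-49.370) = -49.37000.

-49.37000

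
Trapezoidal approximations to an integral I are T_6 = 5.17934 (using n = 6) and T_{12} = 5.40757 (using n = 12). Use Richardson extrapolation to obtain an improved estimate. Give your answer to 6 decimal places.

5.483647

R = (4·T_{12} − T_6) / 3 = (4·5.40757 − 5.17934)/3 = (16.45094)/3 = 5.483647.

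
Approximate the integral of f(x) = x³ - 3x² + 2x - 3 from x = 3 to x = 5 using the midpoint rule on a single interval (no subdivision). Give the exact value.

M = (b−a)·f(4) = 2·(21) = 42.

42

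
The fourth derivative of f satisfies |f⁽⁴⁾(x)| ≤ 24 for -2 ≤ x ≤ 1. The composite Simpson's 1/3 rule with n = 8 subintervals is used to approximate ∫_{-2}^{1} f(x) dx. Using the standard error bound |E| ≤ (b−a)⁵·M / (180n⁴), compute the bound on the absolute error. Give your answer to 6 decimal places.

0.007910

|E| ≤ (3)⁵·24 / (180·8⁴) = 5832/737280 = 0.007910.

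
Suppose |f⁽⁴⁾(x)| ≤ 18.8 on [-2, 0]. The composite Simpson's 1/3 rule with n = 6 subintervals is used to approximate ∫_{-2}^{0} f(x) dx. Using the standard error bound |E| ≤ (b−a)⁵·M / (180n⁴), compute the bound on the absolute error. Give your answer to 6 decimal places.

0.002579

|E| ≤ (2)⁵·18.8 / (180·6⁴) = 601.6/233280 = 0.002579.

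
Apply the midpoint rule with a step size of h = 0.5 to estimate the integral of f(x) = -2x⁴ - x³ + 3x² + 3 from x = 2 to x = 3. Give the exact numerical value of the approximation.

h = (3 − 2)/2 = 0.5.
Midpoints m₁,…,m₂ = 2.25, 2.75.
f(m₁)=-44.4609375, f(m₂)=-109.4921875.
h·[f(m₁) + f(m₂)] = 0.5·(-153.953125) = -76.9765625.

-76.9765625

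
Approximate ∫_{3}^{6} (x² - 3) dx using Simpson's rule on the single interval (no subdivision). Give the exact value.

54

S = (b−a)/6 · [f(3) + 4f(4.5) + f(6)] = 0.5·[6 + 4·17.25 + 33] = 54.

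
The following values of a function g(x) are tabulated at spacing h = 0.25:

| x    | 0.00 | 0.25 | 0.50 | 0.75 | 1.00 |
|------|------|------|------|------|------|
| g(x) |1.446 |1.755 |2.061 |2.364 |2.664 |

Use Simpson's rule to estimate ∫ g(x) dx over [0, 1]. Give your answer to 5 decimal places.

2.05900

h = 0.25, n = 4.
(h/3)·[y₀ + 4y₁ + 2y₂ + 4y₃ + y₄] = 0.083333·(24.708) = 2.05900.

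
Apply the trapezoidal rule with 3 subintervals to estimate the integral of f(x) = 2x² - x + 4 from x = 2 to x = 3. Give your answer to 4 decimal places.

14.2037

h = (3 − 2)/3 = 0.333333.
Nodes x₀,…,x₃ = 2, 2.333333, 2.666667, 3.
f(x) = 2x² - x + 4: f₀=10, f₁=12.555556, f₂=15.555556, f₃=19.
(h/2)·[f₀ + 2f₁ + 2f₂ + f₃] = 0.166667·(85.222222) = 14.2037.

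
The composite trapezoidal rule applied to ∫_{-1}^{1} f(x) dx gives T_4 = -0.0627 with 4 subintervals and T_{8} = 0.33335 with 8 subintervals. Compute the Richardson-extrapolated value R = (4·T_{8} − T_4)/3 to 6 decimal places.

R = (4·T_{8} − T_4) / 3 = (4·0.33335 − (-0.0627))/3 = (1.39610)/3 = 0.465367.

0.465367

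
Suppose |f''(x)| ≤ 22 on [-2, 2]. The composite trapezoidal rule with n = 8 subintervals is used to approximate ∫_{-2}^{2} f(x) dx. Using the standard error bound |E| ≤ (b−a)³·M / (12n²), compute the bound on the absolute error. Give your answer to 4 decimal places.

|E| ≤ (4)³·22 / (12·8²) = 1408/768 = 1.8333.

1.8333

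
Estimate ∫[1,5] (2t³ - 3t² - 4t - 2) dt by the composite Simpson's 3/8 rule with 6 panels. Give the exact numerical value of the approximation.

132

h = (5 − 1)/6 = 0.666667.
Nodes t₀,…,t₆ = 1, 1.666667, 2.333333, 3, 3.666667, 4.333333, 5.
f(t) = 2t³ - 3t² - 4t - 2: f₀=-7, f₁=-7.740741, f₂=-2.259259, f₃=13, f₄=41.592593, f₅=87.074074, f₆=153.
(3h/8)·[f₀ + 3f₁ + 3f₂ + 2f₃ + 3f₄ + 3f₅ + f₆] = 0.25·(528) = 132.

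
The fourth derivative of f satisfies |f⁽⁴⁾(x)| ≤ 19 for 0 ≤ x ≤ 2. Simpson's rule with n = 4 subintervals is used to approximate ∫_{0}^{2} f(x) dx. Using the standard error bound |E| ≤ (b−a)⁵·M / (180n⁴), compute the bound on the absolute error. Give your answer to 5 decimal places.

|E| ≤ (2)⁵·19 / (180·4⁴) = 608/46080 = 0.01319.

0.01319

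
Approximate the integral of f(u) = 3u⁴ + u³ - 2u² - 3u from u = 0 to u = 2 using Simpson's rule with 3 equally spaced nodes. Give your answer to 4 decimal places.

12.6667

h = (2 − 0)/2 = 1.
Nodes u₀,…,u₂ = 0, 1, 2.
f(u) = 3u⁴ + u³ - 2u² - 3u: f₀=0, f₁=-1, f₂=42.
(h/3)·[f₀ + 4f₁ + f₂] = 0.333333·(38) = 12.6667.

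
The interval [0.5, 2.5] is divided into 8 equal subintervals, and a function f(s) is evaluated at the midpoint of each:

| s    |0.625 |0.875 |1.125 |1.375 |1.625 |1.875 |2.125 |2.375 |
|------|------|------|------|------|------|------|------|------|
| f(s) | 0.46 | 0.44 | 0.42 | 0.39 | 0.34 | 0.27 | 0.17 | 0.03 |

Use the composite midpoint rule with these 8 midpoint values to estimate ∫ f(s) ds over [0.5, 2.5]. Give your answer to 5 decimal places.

h = 0.25, n = 8.
h·[y(m₁) + y(m₂) + y(m₃) + y(m₄) + y(m₅) + y(m₆) + y(m₇) + y(m₈)] = 0.25·(2.52) = 0.63000.

0.63000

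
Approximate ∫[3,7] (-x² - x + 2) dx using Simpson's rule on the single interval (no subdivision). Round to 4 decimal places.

S = (b−a)/6 · [f(3) + 4f(5) + f(7)] = 0.666667·[(-10) + 4·(-28) + (-54)] = -117.3333.

-117.3333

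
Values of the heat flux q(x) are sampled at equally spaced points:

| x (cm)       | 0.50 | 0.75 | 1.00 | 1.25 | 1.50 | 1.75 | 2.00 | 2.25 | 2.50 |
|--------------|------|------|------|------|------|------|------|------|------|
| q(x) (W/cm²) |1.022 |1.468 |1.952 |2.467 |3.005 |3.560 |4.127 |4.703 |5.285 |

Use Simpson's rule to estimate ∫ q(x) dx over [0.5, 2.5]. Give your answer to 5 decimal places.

h = 0.25, n = 8.
(h/3)·[y₀ + 4y₁ + 2y₂ + 4y₃ + 2y₄ + 4y₅ + 2y₆ + 4y₇ + y₈] = 0.083333·(73.267) = 6.10558.

6.10558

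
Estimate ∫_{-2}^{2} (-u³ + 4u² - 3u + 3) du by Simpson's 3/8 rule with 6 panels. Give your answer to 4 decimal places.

33.3333

h = (2 − (-2))/6 = 0.666667.
Nodes u₀,…,u₆ = -2, -1.333333, -0.666667, 0, 0.666667, 1.333333, 2.
f(u) = -u³ + 4u² - 3u + 3: f₀=33, f₁=16.481481, f₂=7.074074, f₃=3, f₄=2.481481, f₅=3.740741, f₆=5.
(3h/8)·[f₀ + 3f₁ + 3f₂ + 2f₃ + 3f₄ + 3f₅ + f₆] = 0.25·(133.333333) = 33.3333.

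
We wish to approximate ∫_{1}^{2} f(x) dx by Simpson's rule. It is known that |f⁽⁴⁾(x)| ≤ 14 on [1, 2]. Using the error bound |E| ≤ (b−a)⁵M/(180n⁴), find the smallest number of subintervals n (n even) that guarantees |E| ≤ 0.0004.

4

Need 14/(180n⁴) ≤ 0.0004.
n⁴ ≥ 14/(180·0.0004) = 194.444 ⇒ n ≥ 3.7342, so the smallest even n is 4. (n must be even for Simpson's rule.)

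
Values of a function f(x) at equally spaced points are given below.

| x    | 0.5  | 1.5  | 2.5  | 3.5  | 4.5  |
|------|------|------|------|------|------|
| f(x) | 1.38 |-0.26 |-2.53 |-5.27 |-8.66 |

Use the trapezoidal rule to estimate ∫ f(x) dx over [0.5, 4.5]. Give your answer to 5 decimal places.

h = 1, n = 4.
(h/2)·[y₀ + 2y₁ + 2y₂ + 2y₃ + y₄] = 0.5·(-23.40) = -11.70000.

-11.70000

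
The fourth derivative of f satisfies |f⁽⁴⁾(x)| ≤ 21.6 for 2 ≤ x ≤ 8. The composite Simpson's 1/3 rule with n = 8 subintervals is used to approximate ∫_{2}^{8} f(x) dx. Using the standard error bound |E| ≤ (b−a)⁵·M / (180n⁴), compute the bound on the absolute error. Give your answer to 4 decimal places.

|E| ≤ (6)⁵·21.6 / (180·8⁴) = 167961.6/737280 = 0.2278.

0.2278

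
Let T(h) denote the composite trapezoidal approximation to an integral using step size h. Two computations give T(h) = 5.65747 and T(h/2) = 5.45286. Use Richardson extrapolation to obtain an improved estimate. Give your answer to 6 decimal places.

5.384657

R = (4·T(h/2) − T(h)) / 3 = (4·5.45286 − 5.65747)/3 = (16.15397)/3 = 5.384657.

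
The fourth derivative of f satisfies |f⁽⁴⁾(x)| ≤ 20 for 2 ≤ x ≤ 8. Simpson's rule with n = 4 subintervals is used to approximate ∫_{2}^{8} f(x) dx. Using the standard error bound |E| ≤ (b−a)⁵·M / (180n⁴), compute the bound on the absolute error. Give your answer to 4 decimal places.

3.3750

|E| ≤ (6)⁵·20 / (180·4⁴) = 155520/46080 = 3.3750.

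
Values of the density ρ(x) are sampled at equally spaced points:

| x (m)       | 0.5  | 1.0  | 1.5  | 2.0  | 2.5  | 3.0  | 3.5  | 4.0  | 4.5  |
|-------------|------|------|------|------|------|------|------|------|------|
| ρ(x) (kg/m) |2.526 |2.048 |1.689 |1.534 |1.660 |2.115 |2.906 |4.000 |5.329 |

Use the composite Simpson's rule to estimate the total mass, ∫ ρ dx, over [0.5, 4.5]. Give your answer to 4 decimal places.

h = 0.5, n = 8.
(h/3)·[y₀ + 4y₁ + 2y₂ + 4y₃ + 2y₄ + 4y₅ + 2y₆ + 4y₇ + y₈] = 0.166667·(59.153) = 9.8588.

9.8588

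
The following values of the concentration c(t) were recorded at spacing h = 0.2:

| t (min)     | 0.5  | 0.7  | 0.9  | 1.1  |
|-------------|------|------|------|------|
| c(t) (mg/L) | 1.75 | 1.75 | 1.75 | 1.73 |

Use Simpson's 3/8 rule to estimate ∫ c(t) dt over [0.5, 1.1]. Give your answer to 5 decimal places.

h = 0.2, n = 3.
(3h/8)·[y₀ + 3y₁ + 3y₂ + y₃] = 0.075·(13.98) = 1.04850.

1.04850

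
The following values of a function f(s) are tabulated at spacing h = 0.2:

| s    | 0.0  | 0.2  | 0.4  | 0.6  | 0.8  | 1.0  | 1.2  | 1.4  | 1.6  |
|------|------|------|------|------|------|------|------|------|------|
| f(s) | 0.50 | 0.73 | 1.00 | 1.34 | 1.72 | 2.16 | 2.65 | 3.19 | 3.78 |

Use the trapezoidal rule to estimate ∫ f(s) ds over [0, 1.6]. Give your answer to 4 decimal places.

h = 0.2, n = 8.
(h/2)·[y₀ + 2y₁ + 2y₂ + 2y₃ + 2y₄ + 2y₅ + 2y₆ + 2y₇ + y₈] = 0.1·(29.86) = 2.9860.

2.9860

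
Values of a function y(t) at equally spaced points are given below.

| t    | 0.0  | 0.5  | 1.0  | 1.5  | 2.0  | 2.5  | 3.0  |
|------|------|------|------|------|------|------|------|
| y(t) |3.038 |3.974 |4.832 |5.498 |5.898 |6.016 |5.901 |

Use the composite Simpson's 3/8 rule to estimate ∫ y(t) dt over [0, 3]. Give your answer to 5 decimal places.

h = 0.5, n = 6.
(3h/8)·[y₀ + 3y₁ + 3y₂ + 2y₃ + 3y₄ + 3y₅ + y₆] = 0.1875·(82.095) = 15.39281.

15.39281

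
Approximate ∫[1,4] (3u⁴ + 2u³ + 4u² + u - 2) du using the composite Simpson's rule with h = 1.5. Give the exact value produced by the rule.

832.875

h = (4 − 1)/2 = 1.5.
Nodes u₀,…,u₂ = 1, 2.5, 4.
f(u) = 3u⁴ + 2u³ + 4u² + u - 2: f₀=8, f₁=173.9375, f₂=962.
(h/3)·[f₀ + 4f₁ + f₂] = 0.5·(1665.75) = 832.875.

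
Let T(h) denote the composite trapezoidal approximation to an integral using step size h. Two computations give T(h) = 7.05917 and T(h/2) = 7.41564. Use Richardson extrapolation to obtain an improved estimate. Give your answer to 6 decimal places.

7.534463

R = (4·T(h/2) − T(h)) / 3 = (4·7.41564 − 7.05917)/3 = (22.60339)/3 = 7.534463.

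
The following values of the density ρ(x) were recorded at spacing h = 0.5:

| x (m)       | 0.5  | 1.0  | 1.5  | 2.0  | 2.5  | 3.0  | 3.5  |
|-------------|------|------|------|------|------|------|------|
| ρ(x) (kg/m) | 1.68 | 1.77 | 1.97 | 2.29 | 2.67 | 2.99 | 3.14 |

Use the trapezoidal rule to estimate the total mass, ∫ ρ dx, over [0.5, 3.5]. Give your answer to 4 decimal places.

7.0500

h = 0.5, n = 6.
(h/2)·[y₀ + 2y₁ + 2y₂ + 2y₃ + 2y₄ + 2y₅ + y₆] = 0.25·(28.20) = 7.0500.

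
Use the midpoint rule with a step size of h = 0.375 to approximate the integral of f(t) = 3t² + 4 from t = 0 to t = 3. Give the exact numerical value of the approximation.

38.89453125

h = (3 − 0)/8 = 0.375.
Midpoints m₁,…,m₈ = 0.1875, 0.5625, 0.9375, 1.3125, 1.6875, 2.0625, 2.4375, 2.8125.
f(m₁)=4.10546875, f(m₂)=4.94921875, f(m₃)=6.63671875, f(m₄)=9.16796875, f(m₅)=12.54296875, f(m₆)=16.76171875, f(m₇)=21.82421875, f(m₈)=27.73046875.
h·[f(m₁) + f(m₂) + f(m₃) + f(m₄) + f(m₅) + f(m₆) + f(m₇) + f(m₈)] = 0.375·(103.71875) = 38.89453125.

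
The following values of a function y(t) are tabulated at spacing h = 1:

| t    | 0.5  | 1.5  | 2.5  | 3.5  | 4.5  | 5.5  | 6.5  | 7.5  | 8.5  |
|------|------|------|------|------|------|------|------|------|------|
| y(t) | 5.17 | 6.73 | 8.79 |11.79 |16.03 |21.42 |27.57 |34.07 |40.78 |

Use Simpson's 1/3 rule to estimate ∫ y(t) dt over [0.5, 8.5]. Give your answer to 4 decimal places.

h = 1, n = 8.
(h/3)·[y₀ + 4y₁ + 2y₂ + 4y₃ + 2y₄ + 4y₅ + 2y₆ + 4y₇ + y₈] = 0.333333·(446.77) = 148.9233.

148.9233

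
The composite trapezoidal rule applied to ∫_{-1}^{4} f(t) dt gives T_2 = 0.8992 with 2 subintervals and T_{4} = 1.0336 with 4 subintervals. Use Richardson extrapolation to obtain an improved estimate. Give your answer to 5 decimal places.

1.07840

R = (4·T_{4} − T_2) / 3 = (4·1.0336 − 0.8992)/3 = (3.2352)/3 = 1.07840.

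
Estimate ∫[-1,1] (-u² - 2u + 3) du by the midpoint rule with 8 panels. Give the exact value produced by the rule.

h = (1 − (-1))/8 = 0.25.
Midpoints m₁,…,m₈ = -0.875, -0.625, -0.375, -0.125, 0.125, 0.375, 0.625, 0.875.
f(m₁)=3.984375, f(m₂)=3.859375, f(m₃)=3.609375, f(m₄)=3.234375, f(m₅)=2.734375, f(m₆)=2.109375, f(m₇)=1.359375, f(m₈)=0.484375.
h·[f(m₁) + f(m₂) + f(m₃) + f(m₄) + f(m₅) + f(m₆) + f(m₇) + f(m₈)] = 0.25·(21.375) = 5.34375.

5.34375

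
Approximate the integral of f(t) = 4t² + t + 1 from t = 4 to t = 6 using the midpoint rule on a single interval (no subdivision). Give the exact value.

M = (b−a)·f(5) = 2·(106) = 212.

212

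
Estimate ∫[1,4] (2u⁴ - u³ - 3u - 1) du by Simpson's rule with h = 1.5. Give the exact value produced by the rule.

324

h = (4 − 1)/2 = 1.5.
Nodes u₀,…,u₂ = 1, 2.5, 4.
f(u) = 2u⁴ - u³ - 3u - 1: f₀=-3, f₁=54, f₂=435.
(h/3)·[f₀ + 4f₁ + f₂] = 0.5·(648) = 324.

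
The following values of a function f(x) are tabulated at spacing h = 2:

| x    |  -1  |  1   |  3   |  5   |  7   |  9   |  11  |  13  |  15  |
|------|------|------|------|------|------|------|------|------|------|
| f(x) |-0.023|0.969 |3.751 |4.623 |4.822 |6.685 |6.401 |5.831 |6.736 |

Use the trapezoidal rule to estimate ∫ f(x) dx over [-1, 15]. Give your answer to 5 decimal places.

72.87700

h = 2, n = 8.
(h/2)·[y₀ + 2y₁ + 2y₂ + 2y₃ + 2y₄ + 2y₅ + 2y₆ + 2y₇ + y₈] = 1·(72.877) = 72.87700.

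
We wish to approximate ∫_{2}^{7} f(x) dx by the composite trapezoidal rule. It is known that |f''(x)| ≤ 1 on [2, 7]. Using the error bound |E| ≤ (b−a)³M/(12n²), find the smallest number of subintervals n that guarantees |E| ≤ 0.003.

59

Need 125/(12n²) ≤ 0.003.
n² ≥ 125/(12·0.003) = 3472.22 ⇒ n ≥ 58.9256, so the smallest n is 59.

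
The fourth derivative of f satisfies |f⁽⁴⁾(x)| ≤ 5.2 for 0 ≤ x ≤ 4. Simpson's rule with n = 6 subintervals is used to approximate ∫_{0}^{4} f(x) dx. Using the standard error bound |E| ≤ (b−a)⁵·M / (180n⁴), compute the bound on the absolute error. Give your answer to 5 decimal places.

0.02283

|E| ≤ (4)⁵·5.2 / (180·6⁴) = 5324.8/233280 = 0.02283.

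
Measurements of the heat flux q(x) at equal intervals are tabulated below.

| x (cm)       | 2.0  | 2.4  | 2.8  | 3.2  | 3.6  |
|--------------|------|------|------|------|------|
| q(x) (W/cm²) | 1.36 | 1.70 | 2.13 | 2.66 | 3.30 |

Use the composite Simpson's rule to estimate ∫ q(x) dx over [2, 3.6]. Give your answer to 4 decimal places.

h = 0.4, n = 4.
(h/3)·[y₀ + 4y₁ + 2y₂ + 4y₃ + y₄] = 0.133333·(26.36) = 3.5147.

3.5147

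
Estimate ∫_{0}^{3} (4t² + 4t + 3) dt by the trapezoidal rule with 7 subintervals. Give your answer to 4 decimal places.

63.3673

h = (3 − 0)/7 = 0.428571.
Nodes t₀,…,t₇ = 0, 0.428571, 0.857143, 1.285714, 1.714286, 2.142857, 2.571429, 3.
f(t) = 4t² + 4t + 3: f₀=3, f₁=5.448980, f₂=9.367347, f₃=14.755102, f₄=21.612245, f₅=29.938776, f₆=39.734694, f₇=51.
(h/2)·[f₀ + 2f₁ + 2f₂ + 2f₃ + 2f₄ + 2f₅ + 2f₆ + f₇] = 0.214286·(295.714286) = 63.3673.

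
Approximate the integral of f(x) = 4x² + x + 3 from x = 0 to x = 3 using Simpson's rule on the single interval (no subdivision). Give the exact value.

S = (b−a)/6 · [f(0) + 4f(1.5) + f(3)] = 0.5·[3 + 4·13.5 + 42] = 49.5.

49.5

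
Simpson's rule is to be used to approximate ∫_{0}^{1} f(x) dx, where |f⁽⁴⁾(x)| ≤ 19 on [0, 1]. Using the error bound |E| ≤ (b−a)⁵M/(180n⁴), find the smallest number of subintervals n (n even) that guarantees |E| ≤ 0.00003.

Need 19/(180n⁴) ≤ 0.00003.
n⁴ ≥ 19/(180·0.00003) = 3518.52 ⇒ n ≥ 7.7018, so the smallest even n is 8. (n must be even for Simpson's rule.)

8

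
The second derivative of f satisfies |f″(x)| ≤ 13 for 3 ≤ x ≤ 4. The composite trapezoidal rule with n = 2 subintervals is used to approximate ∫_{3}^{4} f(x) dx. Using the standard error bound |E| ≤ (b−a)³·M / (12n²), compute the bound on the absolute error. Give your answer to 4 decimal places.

0.2708

|E| ≤ (1)³·13 / (12·2²) = 13/48 = 0.2708.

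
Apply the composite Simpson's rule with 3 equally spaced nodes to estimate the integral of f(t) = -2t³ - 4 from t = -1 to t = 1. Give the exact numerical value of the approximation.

-8

h = (1 − (-1))/2 = 1.
Nodes t₀,…,t₂ = -1, 0, 1.
f(t) = -2t³ - 4: f₀=-2, f₁=-4, f₂=-6.
(h/3)·[f₀ + 4f₁ + f₂] = 0.333333·(-24) = -8.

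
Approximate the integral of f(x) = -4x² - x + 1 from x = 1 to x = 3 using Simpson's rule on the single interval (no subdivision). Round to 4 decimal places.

S = (b−a)/6 · [f(1) + 4f(2) + f(3)] = 0.333333·[(-4) + 4·(-17) + (-38)] = -36.6667.

-36.6667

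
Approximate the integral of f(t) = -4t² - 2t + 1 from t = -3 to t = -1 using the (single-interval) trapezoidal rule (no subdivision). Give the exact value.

T = (b−a)/2 · [f(-3) + f(-1)] = 1·[(-29) + (-1)] = -30.

-30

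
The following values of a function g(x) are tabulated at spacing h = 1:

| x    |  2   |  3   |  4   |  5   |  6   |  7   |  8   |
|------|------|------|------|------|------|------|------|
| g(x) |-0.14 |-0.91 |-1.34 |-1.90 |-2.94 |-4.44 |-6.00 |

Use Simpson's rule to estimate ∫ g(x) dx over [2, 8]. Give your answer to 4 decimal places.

h = 1, n = 6.
(h/3)·[y₀ + 4y₁ + 2y₂ + 4y₃ + 2y₄ + 4y₅ + y₆] = 0.333333·(-43.70) = -14.5667.

-14.5667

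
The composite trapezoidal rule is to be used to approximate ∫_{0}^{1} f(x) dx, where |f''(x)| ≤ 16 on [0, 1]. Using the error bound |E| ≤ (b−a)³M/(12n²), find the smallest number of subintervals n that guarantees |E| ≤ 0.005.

17

Need 16/(12n²) ≤ 0.005.
n² ≥ 16/(12·0.005) = 266.667 ⇒ n ≥ 16.3299, so the smallest n is 17.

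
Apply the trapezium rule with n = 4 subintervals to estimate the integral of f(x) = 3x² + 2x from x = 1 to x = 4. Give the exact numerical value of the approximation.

h = (4 − 1)/4 = 0.75.
Nodes x₀,…,x₄ = 1, 1.75, 2.5, 3.25, 4.
f(x) = 3x² + 2x: f₀=5, f₁=12.6875, f₂=23.75, f₃=38.1875, f₄=56.
(h/2)·[f₀ + 2f₁ + 2f₂ + 2f₃ + f₄] = 0.375·(210.25) = 78.84375.

78.84375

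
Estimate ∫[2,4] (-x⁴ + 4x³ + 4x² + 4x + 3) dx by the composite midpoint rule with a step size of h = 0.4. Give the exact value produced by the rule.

146.69184

h = (4 − 2)/5 = 0.4.
Midpoints m₁,…,m₅ = 2.2, 2.6, 3, 3.4, 3.8.
f(m₁)=50.3264, f(m₂)=65.0464, f(m₃)=78, f(m₄)=86.4224, f(m₅)=86.9344.
h·[f(m₁) + f(m₂) + f(m₃) + f(m₄) + f(m₅)] = 0.4·(366.7296) = 146.69184.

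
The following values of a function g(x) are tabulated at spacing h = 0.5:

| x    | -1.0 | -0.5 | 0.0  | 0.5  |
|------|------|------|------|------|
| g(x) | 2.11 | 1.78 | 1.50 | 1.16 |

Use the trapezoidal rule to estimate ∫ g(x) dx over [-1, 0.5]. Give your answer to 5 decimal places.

2.45750

h = 0.5, n = 3.
(h/2)·[y₀ + 2y₁ + 2y₂ + y₃] = 0.25·(9.83) = 2.45750.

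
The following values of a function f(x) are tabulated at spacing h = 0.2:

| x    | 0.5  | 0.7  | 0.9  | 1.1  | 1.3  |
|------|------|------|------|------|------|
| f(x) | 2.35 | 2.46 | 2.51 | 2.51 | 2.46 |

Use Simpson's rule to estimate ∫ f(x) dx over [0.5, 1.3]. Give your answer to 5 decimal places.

h = 0.2, n = 4.
(h/3)·[y₀ + 4y₁ + 2y₂ + 4y₃ + y₄] = 0.066667·(29.71) = 1.98067.

1.98067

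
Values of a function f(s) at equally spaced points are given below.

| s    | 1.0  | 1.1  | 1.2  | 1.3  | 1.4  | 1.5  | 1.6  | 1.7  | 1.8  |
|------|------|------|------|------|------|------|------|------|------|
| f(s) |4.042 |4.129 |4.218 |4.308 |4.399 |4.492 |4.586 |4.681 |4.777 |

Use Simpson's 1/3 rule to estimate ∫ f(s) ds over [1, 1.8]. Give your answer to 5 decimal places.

3.52217

h = 0.1, n = 8.
(h/3)·[y₀ + 4y₁ + 2y₂ + 4y₃ + 2y₄ + 4y₅ + 2y₆ + 4y₇ + y₈] = 0.033333·(105.665) = 3.52217.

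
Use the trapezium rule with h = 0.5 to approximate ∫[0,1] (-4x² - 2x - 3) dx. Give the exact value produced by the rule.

-5.5

h = (1 − 0)/2 = 0.5.
Nodes x₀,…,x₂ = 0, 0.5, 1.
f(x) = -4x² - 2x - 3: f₀=-3, f₁=-5, f₂=-9.
(h/2)·[f₀ + 2f₁ + f₂] = 0.25·(-22) = -5.5.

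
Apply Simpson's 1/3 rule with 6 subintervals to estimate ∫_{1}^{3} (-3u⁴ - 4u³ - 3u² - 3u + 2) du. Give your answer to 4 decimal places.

h = (3 − 1)/6 = 0.333333.
Nodes u₀,…,u₆ = 1, 1.333333, 1.666667, 2, 2.333333, 2.666667, 3.
f(u) = -3u⁴ - 4u³ - 3u² - 3u + 2: f₀=-11, f₁=-26.296296, f₂=-53, f₃=-96, f₄=-161.074074, f₅=-254.888889, f₆=-385.
(h/3)·[f₀ + 4f₁ + 2f₂ + 4f₃ + 2f₄ + 4f₅ + f₆] = 0.111111·(-2332.888889) = -259.2099.

-259.2099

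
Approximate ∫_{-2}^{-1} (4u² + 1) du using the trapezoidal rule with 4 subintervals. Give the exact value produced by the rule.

h = (-1 − (-2))/4 = 0.25.
Nodes u₀,…,u₄ = -2, -1.75, -1.5, -1.25, -1.
f(u) = 4u² + 1: f₀=17, f₁=13.25, f₂=10, f₃=7.25, f₄=5.
(h/2)·[f₀ + 2f₁ + 2f₂ + 2f₃ + f₄] = 0.125·(83) = 10.375.

10.375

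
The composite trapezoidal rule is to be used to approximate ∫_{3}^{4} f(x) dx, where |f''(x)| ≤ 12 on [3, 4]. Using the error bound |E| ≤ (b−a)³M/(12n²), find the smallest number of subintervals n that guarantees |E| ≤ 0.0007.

Need 12/(12n²) ≤ 0.0007.
n² ≥ 12/(12·0.0007) = 1428.57 ⇒ n ≥ 37.7964, so the smallest n is 38.

38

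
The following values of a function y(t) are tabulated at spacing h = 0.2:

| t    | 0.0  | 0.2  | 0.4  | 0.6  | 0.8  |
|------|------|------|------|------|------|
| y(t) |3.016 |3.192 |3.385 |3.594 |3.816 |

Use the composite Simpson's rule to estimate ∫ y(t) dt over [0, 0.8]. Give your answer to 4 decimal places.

2.7164

h = 0.2, n = 4.
(h/3)·[y₀ + 4y₁ + 2y₂ + 4y₃ + y₄] = 0.066667·(40.746) = 2.7164.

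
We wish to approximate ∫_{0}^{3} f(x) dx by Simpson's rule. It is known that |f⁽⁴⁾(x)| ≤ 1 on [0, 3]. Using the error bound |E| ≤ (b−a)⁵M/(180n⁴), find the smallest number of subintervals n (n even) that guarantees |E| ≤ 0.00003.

Need 243/(180n⁴) ≤ 0.00003.
n⁴ ≥ 243/(180·0.00003) = 45000 ⇒ n ≥ 14.5648, so the smallest even n is 16. (n must be even for Simpson's rule.)

16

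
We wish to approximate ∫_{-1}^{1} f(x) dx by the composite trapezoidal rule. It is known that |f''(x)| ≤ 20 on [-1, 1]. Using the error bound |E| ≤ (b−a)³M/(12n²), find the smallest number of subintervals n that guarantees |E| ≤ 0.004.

58

Need 160/(12n²) ≤ 0.004.
n² ≥ 160/(12·0.004) = 3333.33 ⇒ n ≥ 57.7350, so the smallest n is 58.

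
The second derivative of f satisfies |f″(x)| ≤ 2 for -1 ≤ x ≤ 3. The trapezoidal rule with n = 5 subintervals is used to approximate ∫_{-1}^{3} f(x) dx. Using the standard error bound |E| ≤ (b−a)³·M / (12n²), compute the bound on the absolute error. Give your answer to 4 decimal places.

|E| ≤ (4)³·2 / (12·5²) = 128/300 = 0.4267.

0.4267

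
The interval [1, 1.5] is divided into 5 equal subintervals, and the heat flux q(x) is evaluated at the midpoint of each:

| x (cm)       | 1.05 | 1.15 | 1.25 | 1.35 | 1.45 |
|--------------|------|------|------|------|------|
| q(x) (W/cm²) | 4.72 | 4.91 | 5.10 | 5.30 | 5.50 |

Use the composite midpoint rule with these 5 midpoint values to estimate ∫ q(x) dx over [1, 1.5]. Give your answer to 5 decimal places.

2.55300

h = 0.1, n = 5.
h·[y(m₁) + y(m₂) + y(m₃) + y(m₄) + y(m₅)] = 0.1·(25.53) = 2.55300.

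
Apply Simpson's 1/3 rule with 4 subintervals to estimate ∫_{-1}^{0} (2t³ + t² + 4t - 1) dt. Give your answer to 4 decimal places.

h = (0 − (-1))/4 = 0.25.
Nodes t₀,…,t₄ = -1, -0.75, -0.5, -0.25, 0.
f(t) = 2t³ + t² + 4t - 1: f₀=-6, f₁=-4.28125, f₂=-3, f₃=-1.96875, f₄=-1.
(h/3)·[f₀ + 4f₁ + 2f₂ + 4f₃ + f₄] = 0.083333·(-38) = -3.1667.

-3.1667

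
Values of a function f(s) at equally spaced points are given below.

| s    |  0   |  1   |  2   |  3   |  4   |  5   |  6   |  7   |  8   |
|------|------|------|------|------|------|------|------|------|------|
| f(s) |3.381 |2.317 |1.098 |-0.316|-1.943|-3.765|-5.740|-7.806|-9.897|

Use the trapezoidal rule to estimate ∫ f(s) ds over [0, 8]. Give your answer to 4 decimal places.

-19.4130

h = 1, n = 8.
(h/2)·[y₀ + 2y₁ + 2y₂ + 2y₃ + 2y₄ + 2y₅ + 2y₆ + 2y₇ + y₈] = 0.5·(-38.826) = -19.4130.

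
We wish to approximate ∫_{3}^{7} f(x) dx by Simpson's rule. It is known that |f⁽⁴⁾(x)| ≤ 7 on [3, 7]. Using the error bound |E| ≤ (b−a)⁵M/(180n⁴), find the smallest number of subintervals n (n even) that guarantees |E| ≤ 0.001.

Need 7168/(180n⁴) ≤ 0.001.
n⁴ ≥ 7168/(180·0.001) = 39822.2 ⇒ n ≥ 14.1264, so the smallest even n is 16. (n must be even for Simpson's rule.)

16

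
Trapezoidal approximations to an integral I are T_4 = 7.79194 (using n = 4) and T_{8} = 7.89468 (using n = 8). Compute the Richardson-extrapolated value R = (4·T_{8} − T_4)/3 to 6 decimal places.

7.928927

R = (4·T_{8} − T_4) / 3 = (4·7.89468 − 7.79194)/3 = (23.78678)/3 = 7.928927.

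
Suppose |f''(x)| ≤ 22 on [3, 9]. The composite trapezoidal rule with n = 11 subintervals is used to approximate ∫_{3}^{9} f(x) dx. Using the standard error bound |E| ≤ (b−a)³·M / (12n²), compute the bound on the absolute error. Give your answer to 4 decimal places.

3.2727

|E| ≤ (6)³·22 / (12·11²) = 4752/1452 = 3.2727.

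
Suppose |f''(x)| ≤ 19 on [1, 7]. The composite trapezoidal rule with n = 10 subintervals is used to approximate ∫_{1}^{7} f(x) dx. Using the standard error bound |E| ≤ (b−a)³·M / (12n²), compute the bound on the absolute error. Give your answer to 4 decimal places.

3.4200

|E| ≤ (6)³·19 / (12·10²) = 4104/1200 = 3.4200.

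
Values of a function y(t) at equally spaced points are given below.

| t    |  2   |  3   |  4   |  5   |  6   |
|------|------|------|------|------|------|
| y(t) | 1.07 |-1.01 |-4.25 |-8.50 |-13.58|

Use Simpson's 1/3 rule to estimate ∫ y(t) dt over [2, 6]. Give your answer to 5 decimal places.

h = 1, n = 4.
(h/3)·[y₀ + 4y₁ + 2y₂ + 4y₃ + y₄] = 0.333333·(-59.05) = -19.68333.

-19.68333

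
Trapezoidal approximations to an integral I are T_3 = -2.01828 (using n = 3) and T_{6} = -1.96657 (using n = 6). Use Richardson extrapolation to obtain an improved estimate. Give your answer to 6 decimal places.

-1.949333

R = (4·T_{6} − T_3) / 3 = (4·(-1.96657) − (-2.01828))/3 = (-5.84800)/3 = -1.949333.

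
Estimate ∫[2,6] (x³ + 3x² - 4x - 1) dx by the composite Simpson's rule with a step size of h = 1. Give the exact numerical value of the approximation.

h = (6 − 2)/4 = 1.
Nodes x₀,…,x₄ = 2, 3, 4, 5, 6.
f(x) = x³ + 3x² - 4x - 1: f₀=11, f₁=41, f₂=95, f₃=179, f₄=299.
(h/3)·[f₀ + 4f₁ + 2f₂ + 4f₃ + f₄] = 0.333333·(1380) = 460.

460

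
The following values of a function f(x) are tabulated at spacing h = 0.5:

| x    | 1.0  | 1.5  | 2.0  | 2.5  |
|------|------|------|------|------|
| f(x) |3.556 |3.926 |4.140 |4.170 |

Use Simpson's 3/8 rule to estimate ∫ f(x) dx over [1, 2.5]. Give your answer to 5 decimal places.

h = 0.5, n = 3.
(3h/8)·[y₀ + 3y₁ + 3y₂ + y₃] = 0.1875·(31.924) = 5.98575.

5.98575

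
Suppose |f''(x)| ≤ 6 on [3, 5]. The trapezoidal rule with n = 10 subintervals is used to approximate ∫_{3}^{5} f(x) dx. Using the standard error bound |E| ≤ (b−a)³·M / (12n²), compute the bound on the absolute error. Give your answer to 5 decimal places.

0.04000

|E| ≤ (2)³·6 / (12·10²) = 48/1200 = 0.04000.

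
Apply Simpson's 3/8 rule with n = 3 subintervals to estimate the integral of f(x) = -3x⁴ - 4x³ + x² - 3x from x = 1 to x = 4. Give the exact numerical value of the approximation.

-873

h = (4 − 1)/3 = 1.
Nodes x₀,…,x₃ = 1, 2, 3, 4.
f(x) = -3x⁴ - 4x³ + x² - 3x: f₀=-9, f₁=-82, f₂=-351, f₃=-1020.
(3h/8)·[f₀ + 3f₁ + 3f₂ + f₃] = 0.375·(-2328) = -873.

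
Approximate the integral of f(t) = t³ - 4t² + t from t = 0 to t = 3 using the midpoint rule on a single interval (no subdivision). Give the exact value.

-12.375

M = (b−a)·f(1.5) = 3·(-4.125) = -12.375.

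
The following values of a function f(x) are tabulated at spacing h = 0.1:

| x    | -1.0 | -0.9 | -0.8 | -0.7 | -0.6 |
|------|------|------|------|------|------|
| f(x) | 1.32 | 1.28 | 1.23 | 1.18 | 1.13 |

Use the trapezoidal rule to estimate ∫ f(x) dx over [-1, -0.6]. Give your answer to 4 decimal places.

0.4915

h = 0.1, n = 4.
(h/2)·[y₀ + 2y₁ + 2y₂ + 2y₃ + y₄] = 0.05·(9.83) = 0.4915.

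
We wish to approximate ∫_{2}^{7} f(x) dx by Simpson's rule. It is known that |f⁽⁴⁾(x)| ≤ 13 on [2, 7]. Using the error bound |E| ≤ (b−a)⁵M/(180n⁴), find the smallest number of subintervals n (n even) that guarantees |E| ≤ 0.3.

Need 40625/(180n⁴) ≤ 0.3.
n⁴ ≥ 40625/(180·0.3) = 752.315 ⇒ n ≥ 5.2372, so the smallest even n is 6. (n must be even for Simpson's rule.)

6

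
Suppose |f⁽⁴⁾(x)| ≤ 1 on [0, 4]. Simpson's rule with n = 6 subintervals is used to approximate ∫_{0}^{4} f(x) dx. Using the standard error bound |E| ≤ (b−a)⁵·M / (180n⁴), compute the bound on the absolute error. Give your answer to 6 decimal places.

|E| ≤ (4)⁵·1 / (180·6⁴) = 1024/233280 = 0.004390.

0.004390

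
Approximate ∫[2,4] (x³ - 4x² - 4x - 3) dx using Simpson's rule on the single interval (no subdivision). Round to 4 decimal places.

S = (b−a)/6 · [f(2) + 4f(3) + f(4)] = 0.333333·[(-19) + 4·(-24) + (-19)] = -44.6667.

-44.6667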